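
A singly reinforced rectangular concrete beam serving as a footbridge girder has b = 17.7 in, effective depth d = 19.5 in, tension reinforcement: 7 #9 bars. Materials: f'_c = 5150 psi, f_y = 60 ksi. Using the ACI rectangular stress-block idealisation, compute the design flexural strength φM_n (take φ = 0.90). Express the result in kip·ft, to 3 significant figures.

φM_n ≈ 529 kip·ft

A_s = 7 × 1 = 7 in².
T = A_s f_y = 7 × 60 = 420 kips.
a = T/(0.85 f'_c b) = 420/(0.85 × 5.15 × 17.7) = 5.421 in.
M_n = T(d − a/2) = 420 × (19.5 − 2.7105) = 7051.6 kip·in = 7051.6/12 = 587.63 kip·ft.
φM_n = 0.90 × 587.63 = 528.87 kip·ft.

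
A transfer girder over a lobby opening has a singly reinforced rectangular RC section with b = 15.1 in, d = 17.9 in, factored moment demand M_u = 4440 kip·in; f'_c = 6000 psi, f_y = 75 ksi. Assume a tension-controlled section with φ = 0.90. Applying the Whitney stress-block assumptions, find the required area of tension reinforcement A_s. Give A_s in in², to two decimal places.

A_s ≈ 4.14 in²

M_n = M_u/φ = 4440/0.90 = 4933.33 kip·in.
From M_n = 0.85 f'_c a b (d − a/2):
a = d − √(d² − 2M_n/(0.85 f'_c b)) = 17.9 − √(17.9² − 2 × 4933.33/(0.85 × 6 × 15.1)) = 4.033 in.
A_s = 0.85 f'_c a b / f_y = 0.85 × 6 × 4.033 × 15.1 / 75 = 4.141 in².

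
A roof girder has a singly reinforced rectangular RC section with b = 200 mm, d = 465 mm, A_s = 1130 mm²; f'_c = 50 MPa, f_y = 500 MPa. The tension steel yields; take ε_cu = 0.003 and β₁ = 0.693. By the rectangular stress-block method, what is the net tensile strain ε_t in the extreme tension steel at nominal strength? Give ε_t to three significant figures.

a = A_s f_y/(0.85 f'_c b) = 66.47 mm.
β₁ = 0.693, so c = a/β₁ = 66.47/0.693 = 95.92 mm.
From the linear strain diagram with ε_cu = 0.003: ε_t = 0.003 (d − c)/c = 0.003 × (465 − 95.92)/95.92 = 0.0115.
Since ε_t ≥ 0.005, the section is tension-controlled.

ε_t ≈ 0.0115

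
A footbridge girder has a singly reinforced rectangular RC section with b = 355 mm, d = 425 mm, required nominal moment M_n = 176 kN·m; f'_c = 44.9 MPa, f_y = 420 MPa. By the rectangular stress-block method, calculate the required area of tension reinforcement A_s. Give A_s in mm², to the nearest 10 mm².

With M_n = 0.85 f'_c a b (d − a/2), solve the quadratic for a:
a = d − √(d² − 2M_n/(0.85 f'_c b)) = 425 − √(425² − 2 × 176×10⁶/(0.85 × 44.9 × 355)) = 31.75 mm.
A_s = 0.85 f'_c a b / f_y = 0.85 × 44.9 × 31.75 × 355 / 420 = 1024.2 mm².

A_s ≈ 1020 mm²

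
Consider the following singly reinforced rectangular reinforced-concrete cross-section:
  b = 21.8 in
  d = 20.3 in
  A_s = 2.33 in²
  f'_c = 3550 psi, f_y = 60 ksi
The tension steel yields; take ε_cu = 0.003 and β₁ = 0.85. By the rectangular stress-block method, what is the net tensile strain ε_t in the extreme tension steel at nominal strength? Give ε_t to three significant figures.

ε_t ≈ 0.0214

a = A_s f_y/(0.85 f'_c b) = 2.125 in.
β₁ = 0.85, so c = a/β₁ = 2.125/0.85 = 2.500 in.
From the linear strain diagram with ε_cu = 0.003: ε_t = 0.003 (d − c)/c = 0.003 × (20.3 − 2.500)/2.500 = 0.0214.
Since ε_t ≥ 0.005, the section is tension-controlled.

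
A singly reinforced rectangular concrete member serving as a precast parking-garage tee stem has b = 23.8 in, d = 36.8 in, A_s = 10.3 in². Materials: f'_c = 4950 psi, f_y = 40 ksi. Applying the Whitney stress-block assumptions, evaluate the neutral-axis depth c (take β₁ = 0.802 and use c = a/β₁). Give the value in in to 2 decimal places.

c ≈ 5.13 in

T = A_s f_y = 10.3 × 40 = 412 kips.
a = T/(0.85 f'_c b) = 412/(0.85 × 4.95 × 23.8) = 4.1143 in.
With β₁ = 0.802, c = a/β₁ = 4.1143/0.802 = 5.13 in.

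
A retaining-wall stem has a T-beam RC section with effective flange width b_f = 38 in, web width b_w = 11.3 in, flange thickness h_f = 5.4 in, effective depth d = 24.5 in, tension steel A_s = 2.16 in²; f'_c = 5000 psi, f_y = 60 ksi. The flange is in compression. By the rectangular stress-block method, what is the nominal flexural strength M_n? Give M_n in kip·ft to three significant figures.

M_n ≈ 260 kip·ft

Tension: T = A_s f_y = 2.16 × 60 = 129.6 kips.
Try a within the flange: a = T/(0.85 f'_c b_f) = 129.6/(0.85 × 5 × 38) = 0.802 in.
Since a = 0.802 ≤ h_f = 5.4 in, the stress block lies entirely in the flange; analyse as a rectangular beam of width b_f.
M_n = T(d − a/2) = 129.6 × (24.5 − 0.401) = 3123.2 kip·in.
M_n = 3123.2/12 = 260.27 kip·ft.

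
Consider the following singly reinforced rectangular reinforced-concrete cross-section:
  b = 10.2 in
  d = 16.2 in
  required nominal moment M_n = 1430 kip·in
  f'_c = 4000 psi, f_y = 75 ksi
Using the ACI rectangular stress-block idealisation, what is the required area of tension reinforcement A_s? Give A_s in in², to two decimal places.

A_s ≈ 1.29 in²

From M_n = 0.85 f'_c a b (d − a/2):
a = d − √(d² − 2M_n/(0.85 f'_c b)) = 16.2 − √(16.2² − 2 × 1430/(0.85 × 4 × 10.2)) = 2.785 in.
A_s = 0.85 f'_c a b / f_y = 0.85 × 4 × 2.785 × 10.2 / 75 = 1.288 in².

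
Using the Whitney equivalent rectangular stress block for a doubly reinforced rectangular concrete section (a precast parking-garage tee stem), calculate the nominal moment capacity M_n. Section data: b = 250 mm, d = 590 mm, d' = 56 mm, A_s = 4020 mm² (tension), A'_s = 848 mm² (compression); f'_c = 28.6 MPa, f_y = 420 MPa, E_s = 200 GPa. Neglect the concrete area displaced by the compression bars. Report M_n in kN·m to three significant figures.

M_n ≈ 830 kN·m

Assume both tension and compression steel yield.
Net tension couple steel: A_s − A'_s = 3172 mm².
a = (A_s − A'_s) f_y / (0.85 f'_c b) = 1332240/(0.85 × 28.6 × 250) = 219.21 mm.
c = a/β₁ = 219.21/0.846 = 259.11 mm; ε'_s = 0.003(c − d')/c = 0.0024 ≥ f_y/E_s = 0.0021, so compression steel does yield.
M_n = (A_s − A'_s) f_y (d − a/2) + A'_s f_y (d − d') = [1332240 × (590 − 109.605) + 356160 × (590 − 56)] × 10⁻⁶ = 640.00 + 190.19 = 830.19 kN·m.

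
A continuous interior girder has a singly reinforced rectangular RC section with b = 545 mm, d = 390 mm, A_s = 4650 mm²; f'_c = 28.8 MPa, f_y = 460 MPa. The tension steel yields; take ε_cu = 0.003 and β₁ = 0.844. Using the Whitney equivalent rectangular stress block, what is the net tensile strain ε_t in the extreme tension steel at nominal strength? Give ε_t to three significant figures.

ε_t ≈ 0.00316

a = A_s f_y/(0.85 f'_c b) = 160.33 mm.
β₁ = 0.844, so c = a/β₁ = 160.33/0.844 = 189.96 mm.
From the linear strain diagram with ε_cu = 0.003: ε_t = 0.003 (d − c)/c = 0.003 × (390 − 189.96)/189.96 = 0.00316.
ε_t < 0.004 — the section is over-reinforced for flexure under ACI limits.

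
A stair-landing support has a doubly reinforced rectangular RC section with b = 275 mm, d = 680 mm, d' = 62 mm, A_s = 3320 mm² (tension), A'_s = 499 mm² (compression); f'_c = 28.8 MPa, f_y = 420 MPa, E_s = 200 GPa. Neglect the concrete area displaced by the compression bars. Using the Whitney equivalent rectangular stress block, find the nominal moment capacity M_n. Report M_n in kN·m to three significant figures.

Assume both tension and compression steel yield.
Net tension couple steel: A_s − A'_s = 2821 mm².
a = (A_s − A'_s) f_y / (0.85 f'_c b) = 1184820/(0.85 × 28.8 × 275) = 176.00 mm.
c = a/β₁ = 176.00/0.844 = 208.53 mm; ε'_s = 0.003(c − d')/c = 0.0021 ≥ f_y/E_s = 0.0021, so compression steel does yield.
M_n = (A_s − A'_s) f_y (d − a/2) + A'_s f_y (d − d') = [1184820 × (680 − 88) + 209580 × (680 − 62)] × 10⁻⁶ = 701.41 + 129.52 = 830.93 kN·m.

M_n ≈ 831 kN·m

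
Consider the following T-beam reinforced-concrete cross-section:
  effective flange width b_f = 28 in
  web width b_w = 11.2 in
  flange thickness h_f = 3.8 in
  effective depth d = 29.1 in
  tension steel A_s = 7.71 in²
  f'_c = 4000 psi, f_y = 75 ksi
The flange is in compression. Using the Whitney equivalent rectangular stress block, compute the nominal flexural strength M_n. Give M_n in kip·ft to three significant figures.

Tension: T = A_s f_y = 7.71 × 75 = 578.25 kips.
Try a within the flange: a = T/(0.85 f'_c b_f) = 578.25/(0.85 × 4 × 28) = 6.074 in.
a = 6.074 > h_f = 3.8 in: the block extends into the web. Split into flange-overhang and web parts.
C_f = 0.85 f'_c (b_f − b_w) h_f = 0.85 × 4 × (28 − 11.2) × 3.8 = 217.1 kips.
Remaining web compression depth: a_w = (T − C_f)/(0.85 f'_c b_w) = (578.25 − 217.1)/(0.85 × 4 × 11.2) = 9.484 in.
M_n = C_f(d − h_f/2) + (T − C_f)(d − a_w/2) = 217.1 × (29.1 − 1.9) + 361.15 × (29.1 − 4.742) = 5905.1 + 8796.9 = 14702.0 kip·in.
M_n = 14702.0/12 = 1225.17 kip·ft.

M_n ≈ 1230 kip·ft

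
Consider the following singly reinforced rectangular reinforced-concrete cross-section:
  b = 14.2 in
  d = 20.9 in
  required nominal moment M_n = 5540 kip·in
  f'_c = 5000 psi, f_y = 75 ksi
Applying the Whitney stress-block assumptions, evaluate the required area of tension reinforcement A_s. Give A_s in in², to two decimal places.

From M_n = 0.85 f'_c a b (d − a/2):
a = d − √(d² − 2M_n/(0.85 f'_c b)) = 20.9 − √(20.9² − 2 × 5540/(0.85 × 5 × 14.2)) = 4.987 in.
A_s = 0.85 f'_c a b / f_y = 0.85 × 5 × 4.987 × 14.2 / 75 = 4.013 in².

A_s ≈ 4.01 in²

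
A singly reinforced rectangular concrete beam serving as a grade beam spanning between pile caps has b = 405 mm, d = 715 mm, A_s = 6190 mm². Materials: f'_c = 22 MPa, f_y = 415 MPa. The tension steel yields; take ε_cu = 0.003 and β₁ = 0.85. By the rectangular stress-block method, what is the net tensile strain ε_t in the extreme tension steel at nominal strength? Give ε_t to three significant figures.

a = A_s f_y/(0.85 f'_c b) = 339.19 mm.
β₁ = 0.85, so c = a/β₁ = 339.19/0.85 = 399.05 mm.
From the linear strain diagram with ε_cu = 0.003: ε_t = 0.003 (d − c)/c = 0.003 × (715 − 399.05)/399.05 = 0.00238.
ε_t < 0.004 — the section is over-reinforced for flexure under ACI limits.

ε_t ≈ 0.00238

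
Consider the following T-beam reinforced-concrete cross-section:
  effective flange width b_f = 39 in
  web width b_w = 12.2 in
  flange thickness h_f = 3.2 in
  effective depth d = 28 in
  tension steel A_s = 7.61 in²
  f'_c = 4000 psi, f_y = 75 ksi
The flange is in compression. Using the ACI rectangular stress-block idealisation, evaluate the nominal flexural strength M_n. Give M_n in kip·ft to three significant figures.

M_n ≈ 1210 kip·ft

Tension: T = A_s f_y = 7.61 × 75 = 570.75 kips.
Try a within the flange: a = T/(0.85 f'_c b_f) = 570.75/(0.85 × 4 × 39) = 4.304 in.
a = 4.304 > h_f = 3.2 in: the block extends into the web. Split into flange-overhang and web parts.
C_f = 0.85 f'_c (b_f − b_w) h_f = 0.85 × 4 × (39 − 12.2) × 3.2 = 291.6 kips.
Remaining web compression depth: a_w = (T − C_f)/(0.85 f'_c b_w) = (570.75 − 291.6)/(0.85 × 4 × 12.2) = 6.730 in.
M_n = C_f(d − h_f/2) + (T − C_f)(d − a_w/2) = 291.6 × (28 − 1.6) + 279.15 × (28 − 3.365) = 7698.2 + 6876.9 = 14575.1 kip·in.
M_n = 14575.1/12 = 1214.59 kip·ft.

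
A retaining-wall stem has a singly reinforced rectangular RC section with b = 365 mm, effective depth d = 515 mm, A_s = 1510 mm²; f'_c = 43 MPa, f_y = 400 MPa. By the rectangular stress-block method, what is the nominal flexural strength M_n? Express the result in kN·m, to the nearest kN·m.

T = A_s f_y = 1510 × 400 = 604000 N = 604 kN.
From C = T: a = T/(0.85 f'_c b) = 604000/(0.85 × 43 × 365) = 45.27 mm.
M_n = T(d − a/2) = 604 kN × (515 − 22.635) mm = 297.39 kN·m.

M_n ≈ 297 kN·m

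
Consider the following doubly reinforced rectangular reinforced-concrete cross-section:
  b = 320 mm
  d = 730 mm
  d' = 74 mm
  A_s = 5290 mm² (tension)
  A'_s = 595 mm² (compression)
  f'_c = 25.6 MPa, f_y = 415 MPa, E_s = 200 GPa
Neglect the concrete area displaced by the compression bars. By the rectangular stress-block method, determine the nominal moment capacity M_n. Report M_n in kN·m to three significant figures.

M_n ≈ 1310 kN·m

Assume both tension and compression steel yield.
Net tension couple steel: A_s − A'_s = 4695 mm².
a = (A_s − A'_s) f_y / (0.85 f'_c b) = 1948425/(0.85 × 25.6 × 320) = 279.82 mm.
c = a/β₁ = 279.82/0.85 = 329.20 mm; ε'_s = 0.003(c − d')/c = 0.0023 ≥ f_y/E_s = 0.0021, so compression steel does yield.
M_n = (A_s − A'_s) f_y (d − a/2) + A'_s f_y (d − d') = [1948425 × (730 − 139.91) + 246925 × (730 − 74)] × 10⁻⁶ = 1149.75 + 161.98 = 1311.73 kN·m.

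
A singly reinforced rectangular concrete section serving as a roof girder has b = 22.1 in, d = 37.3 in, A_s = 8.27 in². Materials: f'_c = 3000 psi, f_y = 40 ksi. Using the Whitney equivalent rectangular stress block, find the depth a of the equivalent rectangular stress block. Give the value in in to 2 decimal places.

a ≈ 5.87 in

T = A_s f_y = 8.27 × 40 = 330.8 kips.
a = T/(0.85 f'_c b) = 330.8/(0.85 × 3 × 22.1) = 5.87 in.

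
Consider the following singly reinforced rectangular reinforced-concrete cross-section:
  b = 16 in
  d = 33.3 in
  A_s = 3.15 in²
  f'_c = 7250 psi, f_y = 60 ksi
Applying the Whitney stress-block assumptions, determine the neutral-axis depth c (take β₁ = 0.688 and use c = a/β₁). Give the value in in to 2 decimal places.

T = A_s f_y = 3.15 × 60 = 189 kips.
a = T/(0.85 f'_c b) = 189/(0.85 × 7.25 × 16) = 1.9168 in.
With β₁ = 0.688, c = a/β₁ = 1.9168/0.688 = 2.79 in.

c ≈ 2.79 in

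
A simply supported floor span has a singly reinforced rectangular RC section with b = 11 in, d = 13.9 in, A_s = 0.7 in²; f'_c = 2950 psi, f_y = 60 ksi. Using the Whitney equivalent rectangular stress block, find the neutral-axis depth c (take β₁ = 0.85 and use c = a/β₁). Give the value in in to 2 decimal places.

T = A_s f_y = 0.7 × 60 = 42 kips.
a = T/(0.85 f'_c b) = 42/(0.85 × 2.95 × 11) = 1.5227 in.
With β₁ = 0.85, c = a/β₁ = 1.5227/0.85 = 1.79 in.

c ≈ 1.79 in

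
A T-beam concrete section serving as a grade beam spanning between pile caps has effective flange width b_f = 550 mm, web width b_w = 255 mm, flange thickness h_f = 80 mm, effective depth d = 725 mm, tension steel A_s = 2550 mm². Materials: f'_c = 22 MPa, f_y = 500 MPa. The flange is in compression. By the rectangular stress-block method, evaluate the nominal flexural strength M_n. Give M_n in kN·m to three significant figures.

M_n ≈ 834 kN·m

Tension: T = A_s f_y = 2550 × 500 = 1275000 N.
Try a within the flange: a = T/(0.85 f'_c b_f) = 1275000/(0.85 × 22 × 550) = 123.97 mm.
a = 123.97 > h_f = 80 mm: the block extends into the web. Split into flange-overhang and web parts.
C_f = 0.85 f'_c (b_f − b_w) h_f = 0.85 × 22 × (550 − 255) × 80 = 441320 N.
Remaining web compression depth: a_w = (T − C_f)/(0.85 f'_c b_w) = (1275000 − 441320)/(0.85 × 22 × 255) = 174.83 mm.
M_n = C_f(d − h_f/2) + (T − C_f)(d − a_w/2) = 441320 × (725 − 40) + 833680 × (725 − 87.415) = 302.30 + 531.54 = 833.84 × 10⁶ N·mm.
M_n = 833.84 kN·m.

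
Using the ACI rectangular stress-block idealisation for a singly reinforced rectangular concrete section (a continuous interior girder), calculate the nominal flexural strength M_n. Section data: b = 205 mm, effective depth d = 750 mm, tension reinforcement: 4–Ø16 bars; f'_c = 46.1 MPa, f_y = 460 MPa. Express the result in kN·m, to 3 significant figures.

A_s = 4 × 201 = 804 mm².
T = A_s f_y = 804 × 460 = 369840 N = 369.84 kN.
From C = T: a = T/(0.85 f'_c b) = 369840/(0.85 × 46.1 × 205) = 46.04 mm.
M_n = T(d − a/2) = 369.84 kN × (750 − 23.02) mm = 268.87 kN·m.

M_n ≈ 269 kN·m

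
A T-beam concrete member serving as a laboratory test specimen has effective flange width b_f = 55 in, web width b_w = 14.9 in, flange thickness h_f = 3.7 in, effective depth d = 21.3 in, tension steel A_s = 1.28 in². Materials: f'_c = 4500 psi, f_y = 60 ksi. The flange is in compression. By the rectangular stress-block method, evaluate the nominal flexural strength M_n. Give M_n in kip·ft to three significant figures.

Tension: T = A_s f_y = 1.28 × 60 = 76.8 kips.
Try a within the flange: a = T/(0.85 f'_c b_f) = 76.8/(0.85 × 4.5 × 55) = 0.365 in.
Since a = 0.365 ≤ h_f = 3.7 in, the stress block lies entirely in the flange; analyse as a rectangular beam of width b_f.
M_n = T(d − a/2) = 76.8 × (21.3 − 0.1825) = 1621.8 kip·in.
M_n = 1621.8/12 = 135.15 kip·ft.

M_n ≈ 135 kip·ft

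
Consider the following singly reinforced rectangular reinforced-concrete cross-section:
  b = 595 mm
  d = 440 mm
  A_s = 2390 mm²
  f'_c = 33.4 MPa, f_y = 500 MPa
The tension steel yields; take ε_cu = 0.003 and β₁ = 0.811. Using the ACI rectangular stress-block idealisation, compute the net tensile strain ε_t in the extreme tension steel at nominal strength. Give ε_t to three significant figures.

a = A_s f_y/(0.85 f'_c b) = 70.74 mm.
β₁ = 0.811, so c = a/β₁ = 70.74/0.811 = 87.23 mm.
From the linear strain diagram with ε_cu = 0.003: ε_t = 0.003 (d − c)/c = 0.003 × (440 − 87.23)/87.23 = 0.0121.
Since ε_t ≥ 0.005, the section is tension-controlled.

ε_t ≈ 0.0121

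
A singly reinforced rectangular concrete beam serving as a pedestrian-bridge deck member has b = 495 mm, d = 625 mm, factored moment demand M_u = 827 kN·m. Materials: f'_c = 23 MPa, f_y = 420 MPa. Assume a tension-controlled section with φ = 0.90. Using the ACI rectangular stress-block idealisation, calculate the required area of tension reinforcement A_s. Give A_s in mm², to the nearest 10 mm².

A_s ≈ 4080 mm²

M_n = M_u/φ = 827/0.90 = 918.889 kN·m.
With M_n = 0.85 f'_c a b (d − a/2), solve the quadratic for a:
a = d − √(d² − 2M_n/(0.85 f'_c b)) = 625 − √(625² − 2 × 918.889×10⁶/(0.85 × 23 × 495)) = 176.98 mm.
A_s = 0.85 f'_c a b / f_y = 0.85 × 23 × 176.98 × 495 / 420 = 4077.8 mm².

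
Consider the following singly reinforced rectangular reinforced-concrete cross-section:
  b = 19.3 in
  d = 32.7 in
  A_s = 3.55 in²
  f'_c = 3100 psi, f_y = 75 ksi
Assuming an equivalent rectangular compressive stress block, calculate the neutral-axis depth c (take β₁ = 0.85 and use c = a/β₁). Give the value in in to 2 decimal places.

T = A_s f_y = 3.55 × 75 = 266.25 kips.
a = T/(0.85 f'_c b) = 266.25/(0.85 × 3.1 × 19.3) = 5.2354 in.
With β₁ = 0.85, c = a/β₁ = 5.2354/0.85 = 6.16 in.

c ≈ 6.16 in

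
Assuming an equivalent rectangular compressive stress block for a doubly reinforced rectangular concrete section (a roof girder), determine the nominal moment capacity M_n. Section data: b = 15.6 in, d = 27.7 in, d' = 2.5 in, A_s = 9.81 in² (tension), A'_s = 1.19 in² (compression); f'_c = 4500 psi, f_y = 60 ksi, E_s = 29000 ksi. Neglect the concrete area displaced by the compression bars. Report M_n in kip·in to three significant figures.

Assume both steels yield.
a = (A_s − A'_s) f_y/(0.85 f'_c b) = (9.81 − 1.19) × 60/(0.85 × 4.5 × 15.6) = 8.668 in.
c = a/β₁ = 8.668/0.825 = 10.507 in; ε'_s = 0.003(c − d')/c = 0.0023 ≥ ε_y = 0.0021, so the compression steel yields.
M_n = (A_s − A'_s) f_y (d − a/2) + A'_s f_y (d − d') = 517.2 × (27.7 − 4.334) + 71.4 × (27.7 − 2.5) = 12084.9 + 1799.3 = 13884.2 kip·in.

M_n ≈ 13900 kip·in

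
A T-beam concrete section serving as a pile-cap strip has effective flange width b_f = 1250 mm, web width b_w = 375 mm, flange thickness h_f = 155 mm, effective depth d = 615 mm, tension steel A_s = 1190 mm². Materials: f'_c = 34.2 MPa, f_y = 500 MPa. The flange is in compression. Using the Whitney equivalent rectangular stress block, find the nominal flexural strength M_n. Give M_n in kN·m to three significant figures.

M_n ≈ 361 kN·m

Tension: T = A_s f_y = 1190 × 500 = 595000 N.
Try a within the flange: a = T/(0.85 f'_c b_f) = 595000/(0.85 × 34.2 × 1250) = 16.37 mm.
Since a = 16.37 ≤ h_f = 155 mm, the stress block lies entirely in the flange; analyse as a rectangular beam of width b_f.
M_n = T(d − a/2) = 595000 × (615 − 8.185) = 361.05 × 10⁶ N·mm.
M_n = 361.05 kN·m.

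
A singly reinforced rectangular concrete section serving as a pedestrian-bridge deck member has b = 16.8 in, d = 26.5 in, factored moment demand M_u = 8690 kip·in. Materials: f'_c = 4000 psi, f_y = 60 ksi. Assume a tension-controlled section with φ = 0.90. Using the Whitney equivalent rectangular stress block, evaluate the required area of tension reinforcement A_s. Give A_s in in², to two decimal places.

A_s ≈ 7.06 in²

M_n = M_u/φ = 8690/0.90 = 9655.56 kip·in.
From M_n = 0.85 f'_c a b (d − a/2):
a = d − √(d² − 2M_n/(0.85 f'_c b)) = 26.5 − √(26.5² − 2 × 9655.56/(0.85 × 4 × 16.8)) = 7.417 in.
A_s = 0.85 f'_c a b / f_y = 0.85 × 4 × 7.417 × 16.8 / 60 = 7.061 in².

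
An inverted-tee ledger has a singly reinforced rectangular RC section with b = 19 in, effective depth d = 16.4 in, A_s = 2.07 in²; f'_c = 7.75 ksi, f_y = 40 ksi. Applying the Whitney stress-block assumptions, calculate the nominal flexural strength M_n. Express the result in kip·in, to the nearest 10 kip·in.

M_n ≈ 1330 kip·in

T = A_s f_y = 2.07 × 40 = 82.8 kips.
a = T/(0.85 f'_c b) = 82.8/(0.85 × 7.75 × 19) = 0.662 in.
M_n = T(d − a/2) = 82.8 × (16.4 − 0.331) = 1330.5 kip·in.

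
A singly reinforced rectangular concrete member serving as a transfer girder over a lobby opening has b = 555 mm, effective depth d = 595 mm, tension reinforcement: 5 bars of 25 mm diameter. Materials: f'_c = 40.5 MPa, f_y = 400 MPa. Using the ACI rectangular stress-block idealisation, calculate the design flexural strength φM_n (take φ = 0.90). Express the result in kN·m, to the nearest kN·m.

φM_n ≈ 503 kN·m

A_s = 5 × 491 = 2455 mm².
T = A_s f_y = 2455 × 400 = 982000 N = 982 kN.
From C = T: a = T/(0.85 f'_c b) = 982000/(0.85 × 40.5 × 555) = 51.40 mm.
M_n = T(d − a/2) = 982 kN × (595 − 25.7) mm = 559.05 kN·m.
φM_n = 0.90 × 559.05 = 503.15 kN·m.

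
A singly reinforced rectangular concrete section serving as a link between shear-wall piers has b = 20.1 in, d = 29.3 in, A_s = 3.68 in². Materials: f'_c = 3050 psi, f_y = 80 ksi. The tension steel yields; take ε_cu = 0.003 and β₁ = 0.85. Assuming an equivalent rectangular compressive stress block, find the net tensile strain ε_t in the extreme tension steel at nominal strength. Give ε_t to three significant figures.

ε_t ≈ 0.0102

a = A_s f_y/(0.85 f'_c b) = 5.650 in.
β₁ = 0.85, so c = a/β₁ = 5.650/0.85 = 6.647 in.
From the linear strain diagram with ε_cu = 0.003: ε_t = 0.003 (d − c)/c = 0.003 × (29.3 − 6.647)/6.647 = 0.0102.
Since ε_t ≥ 0.005, the section is tension-controlled.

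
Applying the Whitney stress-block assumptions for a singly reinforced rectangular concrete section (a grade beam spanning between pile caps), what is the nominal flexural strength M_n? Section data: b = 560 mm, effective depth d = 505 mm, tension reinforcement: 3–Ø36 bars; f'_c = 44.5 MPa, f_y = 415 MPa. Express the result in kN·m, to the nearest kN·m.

M_n ≈ 602 kN·m

A_s = 3 × 1018 = 3054 mm².
T = A_s f_y = 3054 × 415 = 1267410 N = 1267.41 kN.
From C = T: a = T/(0.85 f'_c b) = 1267410/(0.85 × 44.5 × 560) = 59.83 mm.
M_n = T(d − a/2) = 1267.41 kN × (505 − 29.915) mm = 602.13 kN·m.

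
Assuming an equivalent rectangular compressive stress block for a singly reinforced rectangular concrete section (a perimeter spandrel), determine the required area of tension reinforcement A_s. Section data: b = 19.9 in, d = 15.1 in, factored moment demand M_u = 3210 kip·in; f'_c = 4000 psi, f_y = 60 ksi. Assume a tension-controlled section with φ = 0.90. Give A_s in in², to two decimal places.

M_n = M_u/φ = 3210/0.90 = 3566.67 kip·in.
From M_n = 0.85 f'_c a b (d − a/2):
a = d − √(d² − 2M_n/(0.85 f'_c b)) = 15.1 − √(15.1² − 2 × 3566.67/(0.85 × 4 × 19.9)) = 4.028 in.
A_s = 0.85 f'_c a b / f_y = 0.85 × 4 × 4.028 × 19.9 / 60 = 4.542 in².

A_s ≈ 4.54 in²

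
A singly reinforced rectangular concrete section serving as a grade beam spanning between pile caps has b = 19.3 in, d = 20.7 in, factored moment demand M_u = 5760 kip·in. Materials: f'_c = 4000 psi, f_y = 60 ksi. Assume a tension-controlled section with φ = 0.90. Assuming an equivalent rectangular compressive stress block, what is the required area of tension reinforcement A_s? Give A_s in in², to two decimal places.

A_s ≈ 5.93 in²

M_n = M_u/φ = 5760/0.90 = 6400 kip·in.
From M_n = 0.85 f'_c a b (d − a/2):
a = d − √(d² − 2M_n/(0.85 f'_c b)) = 20.7 − √(20.7² − 2 × 6400/(0.85 × 4 × 19.3)) = 5.422 in.
A_s = 0.85 f'_c a b / f_y = 0.85 × 4 × 5.422 × 19.3 / 60 = 5.930 in².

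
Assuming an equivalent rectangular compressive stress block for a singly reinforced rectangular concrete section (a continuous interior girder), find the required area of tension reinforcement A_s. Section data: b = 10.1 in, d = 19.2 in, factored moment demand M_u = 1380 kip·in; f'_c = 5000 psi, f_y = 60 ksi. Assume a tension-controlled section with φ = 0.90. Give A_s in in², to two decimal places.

A_s ≈ 1.40 in²

M_n = M_u/φ = 1380/0.90 = 1533.33 kip·in.
From M_n = 0.85 f'_c a b (d − a/2):
a = d − √(d² − 2M_n/(0.85 f'_c b)) = 19.2 − √(19.2² − 2 × 1533.33/(0.85 × 5 × 10.1)) = 1.961 in.
A_s = 0.85 f'_c a b / f_y = 0.85 × 5 × 1.961 × 10.1 / 60 = 1.403 in².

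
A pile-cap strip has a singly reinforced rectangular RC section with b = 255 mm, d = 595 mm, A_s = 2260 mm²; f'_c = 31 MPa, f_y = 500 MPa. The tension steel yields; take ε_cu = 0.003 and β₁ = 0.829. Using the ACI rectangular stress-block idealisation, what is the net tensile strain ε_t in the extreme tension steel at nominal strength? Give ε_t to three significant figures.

a = A_s f_y/(0.85 f'_c b) = 168.17 mm.
β₁ = 0.829, so c = a/β₁ = 168.17/0.829 = 202.86 mm.
From the linear strain diagram with ε_cu = 0.003: ε_t = 0.003 (d − c)/c = 0.003 × (595 − 202.86)/202.86 = 0.00580.
Since ε_t ≥ 0.005, the section is tension-controlled.

ε_t ≈ 0.00580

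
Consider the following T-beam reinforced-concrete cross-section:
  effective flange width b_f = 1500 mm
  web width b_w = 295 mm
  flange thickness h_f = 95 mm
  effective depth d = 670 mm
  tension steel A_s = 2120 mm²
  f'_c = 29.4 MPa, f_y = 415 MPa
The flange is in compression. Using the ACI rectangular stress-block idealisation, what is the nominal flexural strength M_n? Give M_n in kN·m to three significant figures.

M_n ≈ 579 kN·m

Tension: T = A_s f_y = 2120 × 415 = 879800 N.
Try a within the flange: a = T/(0.85 f'_c b_f) = 879800/(0.85 × 29.4 × 1500) = 23.47 mm.
Since a = 23.47 ≤ h_f = 95 mm, the stress block lies entirely in the flange; analyse as a rectangular beam of width b_f.
M_n = T(d − a/2) = 879800 × (670 − 11.735) = 579.14 × 10⁶ N·mm.
M_n = 579.14 kN·m.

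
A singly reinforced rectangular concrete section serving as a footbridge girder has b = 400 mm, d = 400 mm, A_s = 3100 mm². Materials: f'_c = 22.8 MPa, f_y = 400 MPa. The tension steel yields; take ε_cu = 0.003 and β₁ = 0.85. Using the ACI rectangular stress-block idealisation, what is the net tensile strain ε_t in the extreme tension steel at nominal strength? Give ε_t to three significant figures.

ε_t ≈ 0.00338

a = A_s f_y/(0.85 f'_c b) = 159.96 mm.
β₁ = 0.85, so c = a/β₁ = 159.96/0.85 = 188.19 mm.
From the linear strain diagram with ε_cu = 0.003: ε_t = 0.003 (d − c)/c = 0.003 × (400 − 188.19)/188.19 = 0.00338.
ε_t < 0.004 — the section is over-reinforced for flexure under ACI limits.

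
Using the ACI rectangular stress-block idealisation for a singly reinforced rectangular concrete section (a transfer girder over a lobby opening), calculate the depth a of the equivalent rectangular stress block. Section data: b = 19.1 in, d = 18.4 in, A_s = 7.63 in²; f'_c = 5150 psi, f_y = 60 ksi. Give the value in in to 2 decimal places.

a ≈ 5.48 in

T = A_s f_y = 7.63 × 60 = 457.8 kips.
a = T/(0.85 f'_c b) = 457.8/(0.85 × 5.15 × 19.1) = 5.48 in.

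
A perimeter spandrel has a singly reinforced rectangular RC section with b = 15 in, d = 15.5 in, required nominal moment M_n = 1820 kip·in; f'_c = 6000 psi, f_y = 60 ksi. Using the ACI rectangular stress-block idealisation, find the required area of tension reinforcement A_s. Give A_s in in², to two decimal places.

A_s ≈ 2.06 in²

From M_n = 0.85 f'_c a b (d − a/2):
a = d − √(d² − 2M_n/(0.85 f'_c b)) = 15.5 − √(15.5² − 2 × 1820/(0.85 × 6 × 15)) = 1.619 in.
A_s = 0.85 f'_c a b / f_y = 0.85 × 6 × 1.619 × 15 / 60 = 2.064 in².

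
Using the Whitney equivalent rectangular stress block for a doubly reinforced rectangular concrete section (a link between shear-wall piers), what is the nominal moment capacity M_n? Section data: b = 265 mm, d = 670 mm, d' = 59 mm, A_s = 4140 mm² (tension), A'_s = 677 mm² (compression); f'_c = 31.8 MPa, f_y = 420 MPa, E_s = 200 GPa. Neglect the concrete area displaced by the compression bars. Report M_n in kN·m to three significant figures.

M_n ≈ 1000 kN·m

Assume both tension and compression steel yield.
Net tension couple steel: A_s − A'_s = 3463 mm².
a = (A_s − A'_s) f_y / (0.85 f'_c b) = 1454460/(0.85 × 31.8 × 265) = 203.05 mm.
c = a/β₁ = 203.05/0.823 = 246.72 mm; ε'_s = 0.003(c − d')/c = 0.0023 ≥ f_y/E_s = 0.0021, so compression steel does yield.
M_n = (A_s − A'_s) f_y (d − a/2) + A'_s f_y (d − d') = [1454460 × (670 − 101.525) + 284340 × (670 − 59)] × 10⁻⁶ = 826.82 + 173.73 = 1000.55 kN·m.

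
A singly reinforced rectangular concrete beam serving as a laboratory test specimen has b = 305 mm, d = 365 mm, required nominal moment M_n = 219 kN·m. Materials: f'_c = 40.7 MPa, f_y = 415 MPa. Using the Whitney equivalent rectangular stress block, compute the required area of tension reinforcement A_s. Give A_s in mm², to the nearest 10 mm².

With M_n = 0.85 f'_c a b (d − a/2), solve the quadratic for a:
a = d − √(d² − 2M_n/(0.85 f'_c b)) = 365 − √(365² − 2 × 219×10⁶/(0.85 × 40.7 × 305)) = 62.16 mm.
A_s = 0.85 f'_c a b / f_y = 0.85 × 40.7 × 62.16 × 305 / 415 = 1580.4 mm².

A_s ≈ 1580 mm²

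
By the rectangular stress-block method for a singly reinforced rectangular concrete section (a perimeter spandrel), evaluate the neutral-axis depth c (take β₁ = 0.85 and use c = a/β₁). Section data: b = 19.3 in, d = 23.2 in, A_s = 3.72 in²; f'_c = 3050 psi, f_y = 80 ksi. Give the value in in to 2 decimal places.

T = A_s f_y = 3.72 × 80 = 297.6 kips.
a = T/(0.85 f'_c b) = 297.6/(0.85 × 3.05 × 19.3) = 5.9478 in.
With β₁ = 0.85, c = a/β₁ = 5.9478/0.85 = 7.00 in.

c ≈ 7.00 in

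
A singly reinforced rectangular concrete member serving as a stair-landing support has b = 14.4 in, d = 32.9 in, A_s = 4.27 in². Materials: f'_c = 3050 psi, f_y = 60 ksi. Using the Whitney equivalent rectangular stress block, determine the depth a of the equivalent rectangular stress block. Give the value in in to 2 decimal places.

a ≈ 6.86 in

T = A_s f_y = 4.27 × 60 = 256.2 kips.
a = T/(0.85 f'_c b) = 256.2/(0.85 × 3.05 × 14.4) = 6.86 in.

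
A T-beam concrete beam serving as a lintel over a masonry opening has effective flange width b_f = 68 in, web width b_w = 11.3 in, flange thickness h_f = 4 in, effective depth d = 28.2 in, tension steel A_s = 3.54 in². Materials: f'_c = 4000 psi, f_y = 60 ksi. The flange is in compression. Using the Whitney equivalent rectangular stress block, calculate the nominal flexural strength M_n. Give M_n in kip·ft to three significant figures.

Tension: T = A_s f_y = 3.54 × 60 = 212.4 kips.
Try a within the flange: a = T/(0.85 f'_c b_f) = 212.4/(0.85 × 4 × 68) = 0.919 in.
Since a = 0.919 ≤ h_f = 4 in, the stress block lies entirely in the flange; analyse as a rectangular beam of width b_f.
M_n = T(d − a/2) = 212.4 × (28.2 − 0.4595) = 5892.1 kip·in.
M_n = 5892.1/12 = 491.01 kip·ft.

M_n ≈ 491 kip·ft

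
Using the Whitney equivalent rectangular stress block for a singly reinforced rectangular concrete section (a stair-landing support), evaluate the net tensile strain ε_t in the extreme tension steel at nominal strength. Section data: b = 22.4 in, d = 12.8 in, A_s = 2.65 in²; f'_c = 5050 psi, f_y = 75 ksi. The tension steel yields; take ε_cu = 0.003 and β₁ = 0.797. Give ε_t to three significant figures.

a = A_s f_y/(0.85 f'_c b) = 2.067 in.
β₁ = 0.797, so c = a/β₁ = 2.067/0.797 = 2.593 in.
From the linear strain diagram with ε_cu = 0.003: ε_t = 0.003 (d − c)/c = 0.003 × (12.8 − 2.593)/2.593 = 0.0118.
Since ε_t ≥ 0.005, the section is tension-controlled.

ε_t ≈ 0.0118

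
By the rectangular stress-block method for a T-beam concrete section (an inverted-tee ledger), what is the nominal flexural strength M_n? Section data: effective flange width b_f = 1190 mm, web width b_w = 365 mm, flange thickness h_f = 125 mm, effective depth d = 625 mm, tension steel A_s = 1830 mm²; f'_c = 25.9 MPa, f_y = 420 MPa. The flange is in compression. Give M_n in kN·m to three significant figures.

M_n ≈ 469 kN·m

Tension: T = A_s f_y = 1830 × 420 = 768600 N.
Try a within the flange: a = T/(0.85 f'_c b_f) = 768600/(0.85 × 25.9 × 1190) = 29.34 mm.
Since a = 29.34 ≤ h_f = 125 mm, the stress block lies entirely in the flange; analyse as a rectangular beam of width b_f.
M_n = T(d − a/2) = 768600 × (625 − 14.67) = 469.10 × 10⁶ N·mm.
M_n = 469.10 kN·m.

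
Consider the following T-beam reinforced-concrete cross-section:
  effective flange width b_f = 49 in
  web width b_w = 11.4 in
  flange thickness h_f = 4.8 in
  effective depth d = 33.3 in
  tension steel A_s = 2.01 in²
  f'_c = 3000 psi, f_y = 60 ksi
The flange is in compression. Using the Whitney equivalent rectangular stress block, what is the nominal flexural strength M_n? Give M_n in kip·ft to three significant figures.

M_n ≈ 330 kip·ft

Tension: T = A_s f_y = 2.01 × 60 = 120.6 kips.
Try a within the flange: a = T/(0.85 f'_c b_f) = 120.6/(0.85 × 3 × 49) = 0.965 in.
Since a = 0.965 ≤ h_f = 4.8 in, the stress block lies entirely in the flange; analyse as a rectangular beam of width b_f.
M_n = T(d − a/2) = 120.6 × (33.3 − 0.4825) = 3957.8 kip·in.
M_n = 3957.8/12 = 329.82 kip·ft.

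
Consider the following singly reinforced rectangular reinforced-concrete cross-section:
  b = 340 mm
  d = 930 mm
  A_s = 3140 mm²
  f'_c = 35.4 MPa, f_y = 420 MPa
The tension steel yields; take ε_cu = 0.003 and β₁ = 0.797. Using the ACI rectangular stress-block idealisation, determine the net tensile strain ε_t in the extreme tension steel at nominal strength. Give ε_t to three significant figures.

ε_t ≈ 0.0142

a = A_s f_y/(0.85 f'_c b) = 128.91 mm.
β₁ = 0.797, so c = a/β₁ = 128.91/0.797 = 161.74 mm.
From the linear strain diagram with ε_cu = 0.003: ε_t = 0.003 (d − c)/c = 0.003 × (930 − 161.74)/161.74 = 0.0142.
Since ε_t ≥ 0.005, the section is tension-controlled.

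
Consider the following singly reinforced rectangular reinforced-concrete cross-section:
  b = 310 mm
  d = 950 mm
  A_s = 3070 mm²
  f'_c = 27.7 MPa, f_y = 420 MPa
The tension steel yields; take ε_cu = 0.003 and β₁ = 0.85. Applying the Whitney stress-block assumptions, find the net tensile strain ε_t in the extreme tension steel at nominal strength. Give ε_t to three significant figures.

a = A_s f_y/(0.85 f'_c b) = 176.66 mm.
β₁ = 0.85, so c = a/β₁ = 176.66/0.85 = 207.84 mm.
From the linear strain diagram with ε_cu = 0.003: ε_t = 0.003 (d − c)/c = 0.003 × (950 − 207.84)/207.84 = 0.0107.
Since ε_t ≥ 0.005, the section is tension-controlled.

ε_t ≈ 0.0107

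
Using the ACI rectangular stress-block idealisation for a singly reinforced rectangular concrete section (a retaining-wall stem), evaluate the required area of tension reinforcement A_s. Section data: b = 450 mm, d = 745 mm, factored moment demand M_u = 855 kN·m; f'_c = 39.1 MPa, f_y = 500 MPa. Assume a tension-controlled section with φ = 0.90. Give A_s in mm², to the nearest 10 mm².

M_n = M_u/φ = 855/0.90 = 950 kN·m.
With M_n = 0.85 f'_c a b (d − a/2), solve the quadratic for a:
a = d − √(d² − 2M_n/(0.85 f'_c b)) = 745 − √(745² − 2 × 950×10⁶/(0.85 × 39.1 × 450)) = 90.80 mm.
A_s = 0.85 f'_c a b / f_y = 0.85 × 39.1 × 90.80 × 450 / 500 = 2716.0 mm².

A_s ≈ 2720 mm²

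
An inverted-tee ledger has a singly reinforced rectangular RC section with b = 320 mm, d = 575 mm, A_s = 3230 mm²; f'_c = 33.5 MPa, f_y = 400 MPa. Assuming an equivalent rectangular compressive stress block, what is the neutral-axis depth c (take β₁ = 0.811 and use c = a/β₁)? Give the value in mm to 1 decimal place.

c ≈ 174.8 mm

T = A_s f_y = 3230 × 400 = 1292000 N = 1292 kN.
Setting C = 0.85 f'_c a b equal to T: a = 1292000/(0.85 × 33.5 × 320) = 141.791 mm.
With β₁ = 0.811, c = a/β₁ = 141.791/0.811 = 174.8 mm.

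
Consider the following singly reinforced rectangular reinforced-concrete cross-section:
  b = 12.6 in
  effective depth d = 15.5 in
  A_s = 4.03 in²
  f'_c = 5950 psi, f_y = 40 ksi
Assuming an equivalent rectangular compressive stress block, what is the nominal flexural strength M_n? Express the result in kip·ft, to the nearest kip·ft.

M_n ≈ 191 kip·ft

T = A_s f_y = 4.03 × 40 = 161.2 kips.
a = T/(0.85 f'_c b) = 161.2/(0.85 × 5.95 × 12.6) = 2.530 in.
M_n = T(d − a/2) = 161.2 × (15.5 − 1.265) = 2294.7 kip·in = 2294.7/12 = 191.23 kip·ft.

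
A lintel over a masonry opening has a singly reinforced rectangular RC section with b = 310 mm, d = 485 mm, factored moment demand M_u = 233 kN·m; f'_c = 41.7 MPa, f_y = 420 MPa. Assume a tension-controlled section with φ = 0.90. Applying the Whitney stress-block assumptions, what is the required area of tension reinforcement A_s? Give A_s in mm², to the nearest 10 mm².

A_s ≈ 1340 mm²

M_n = M_u/φ = 233/0.90 = 258.889 kN·m.
With M_n = 0.85 f'_c a b (d − a/2), solve the quadratic for a:
a = d − √(d² − 2M_n/(0.85 f'_c b)) = 485 − √(485² − 2 × 258.889×10⁶/(0.85 × 41.7 × 310)) = 51.29 mm.
A_s = 0.85 f'_c a b / f_y = 0.85 × 41.7 × 51.29 × 310 / 420 = 1341.8 mm².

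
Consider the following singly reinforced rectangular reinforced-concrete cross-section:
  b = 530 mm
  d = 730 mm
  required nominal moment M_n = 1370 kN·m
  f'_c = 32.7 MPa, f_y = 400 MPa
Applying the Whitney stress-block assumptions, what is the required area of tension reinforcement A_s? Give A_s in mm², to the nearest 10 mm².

A_s ≈ 5190 mm²

With M_n = 0.85 f'_c a b (d − a/2), solve the quadratic for a:
a = d − √(d² − 2M_n/(0.85 f'_c b)) = 730 − √(730² − 2 × 1370×10⁶/(0.85 × 32.7 × 530)) = 141.02 mm.
A_s = 0.85 f'_c a b / f_y = 0.85 × 32.7 × 141.02 × 530 / 400 = 5193.5 mm².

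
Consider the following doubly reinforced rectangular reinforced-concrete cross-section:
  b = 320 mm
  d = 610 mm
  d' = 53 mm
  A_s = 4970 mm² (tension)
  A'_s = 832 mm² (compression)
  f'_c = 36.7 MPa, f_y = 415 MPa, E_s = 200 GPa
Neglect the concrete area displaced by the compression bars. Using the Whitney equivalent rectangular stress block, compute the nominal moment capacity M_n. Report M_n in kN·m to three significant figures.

Assume both tension and compression steel yield.
Net tension couple steel: A_s − A'_s = 4138 mm².
a = (A_s − A'_s) f_y / (0.85 f'_c b) = 1717270/(0.85 × 36.7 × 320) = 172.03 mm.
c = a/β₁ = 172.03/0.788 = 218.31 mm; ε'_s = 0.003(c − d')/c = 0.0023 ≥ f_y/E_s = 0.0021, so compression steel does yield.
M_n = (A_s − A'_s) f_y (d − a/2) + A'_s f_y (d − d') = [1717270 × (610 − 86.015) + 345280 × (610 − 53)] × 10⁻⁶ = 899.82 + 192.32 = 1092.14 kN·m.

M_n ≈ 1090 kN·m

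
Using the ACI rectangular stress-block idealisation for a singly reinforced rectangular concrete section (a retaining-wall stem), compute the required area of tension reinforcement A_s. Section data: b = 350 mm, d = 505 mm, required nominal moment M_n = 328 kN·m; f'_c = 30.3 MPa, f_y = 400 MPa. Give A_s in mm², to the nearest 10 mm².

With M_n = 0.85 f'_c a b (d − a/2), solve the quadratic for a:
a = d − √(d² − 2M_n/(0.85 f'_c b)) = 505 − √(505² − 2 × 328×10⁶/(0.85 × 30.3 × 350)) = 78.09 mm.
A_s = 0.85 f'_c a b / f_y = 0.85 × 30.3 × 78.09 × 350 / 400 = 1759.8 mm².

A_s ≈ 1760 mm²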